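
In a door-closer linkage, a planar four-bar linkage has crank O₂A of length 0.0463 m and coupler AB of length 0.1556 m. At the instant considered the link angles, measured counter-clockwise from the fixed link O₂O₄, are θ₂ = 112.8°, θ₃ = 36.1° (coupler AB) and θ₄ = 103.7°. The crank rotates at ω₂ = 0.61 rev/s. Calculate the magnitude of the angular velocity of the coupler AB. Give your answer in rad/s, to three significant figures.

ω₂ = 3.833 rad/s (from 0.61 rev/s).
Differentiating the loop-closure r₂e^{iθ₂}+r₃e^{iθ₃}=r₁+r₄e^{iθ₄} gives r₂ω₂e^{iθ₂}+r₃ω₃e^{iθ₃}=r₄ω₄e^{iθ₄}.
Eliminating the other unknown: ω₃ = r₂ω₂ sin(θ₄−θ₂) / [r₃ sin(θ₃−θ₄)].
Numerator sine = -0.15816; denominator sine = -0.92455.
Result = 0.0463·3.833·(-0.15816) / (0.1556·(-0.92455)) = +0.19509 rad/s; magnitude 0.19509 rad/s.

0.195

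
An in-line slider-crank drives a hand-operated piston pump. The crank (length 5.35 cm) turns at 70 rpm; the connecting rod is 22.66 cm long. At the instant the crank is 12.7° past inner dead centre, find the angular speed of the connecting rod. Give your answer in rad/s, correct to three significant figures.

ω = 7.33 rad/s (converted from 70 rpm).
The rod makes angle φ with the slider axis where L sinφ = r sinθ; differentiating, L cosφ·φ̇ = r ω cosθ.
L cosφ = √(L² − r² sin²θ) = 0.22629 m.
|ω_rod| = r ω |cosθ| / √(L² − r² sin²θ) = 0.0535·7.33·0.97553/0.22629 = 1.6906 rad/s.

1.69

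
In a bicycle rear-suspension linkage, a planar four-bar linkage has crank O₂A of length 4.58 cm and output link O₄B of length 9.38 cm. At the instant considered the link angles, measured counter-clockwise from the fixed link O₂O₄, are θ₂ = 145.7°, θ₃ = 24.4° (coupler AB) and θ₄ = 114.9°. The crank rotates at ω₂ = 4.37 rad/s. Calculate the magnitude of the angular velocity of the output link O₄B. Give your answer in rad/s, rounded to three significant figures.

1.82

ω₂ = 4.37 rad/s
Differentiating the loop-closure r₂e^{iθ₂}+r₃e^{iθ₃}=r₁+r₄e^{iθ₄} gives r₂ω₂e^{iθ₂}+r₃ω₃e^{iθ₃}=r₄ω₄e^{iθ₄}.
Eliminating the other unknown: ω₄ = r₂ω₂ sin(θ₂−θ₃) / [r₄ sin(θ₄−θ₃)].
Numerator sine = +0.85446; denominator sine = +0.99996.
Result = 0.0458·4.37·(+0.85446) / (0.0938·(+0.99996)) = +1.8233 rad/s; magnitude 1.8233 rad/s.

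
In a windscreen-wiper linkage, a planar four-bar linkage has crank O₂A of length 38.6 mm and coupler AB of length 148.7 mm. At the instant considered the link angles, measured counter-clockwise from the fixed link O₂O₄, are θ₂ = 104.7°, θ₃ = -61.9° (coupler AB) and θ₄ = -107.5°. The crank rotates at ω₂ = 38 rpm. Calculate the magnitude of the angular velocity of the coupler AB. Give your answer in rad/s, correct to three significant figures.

0.770

ω₂ = 3.979 rad/s (from 38 rpm).
Differentiating the loop-closure r₂e^{iθ₂}+r₃e^{iθ₃}=r₁+r₄e^{iθ₄} gives r₂ω₂e^{iθ₂}+r₃ω₃e^{iθ₃}=r₄ω₄e^{iθ₄}.
Eliminating the other unknown: ω₃ = r₂ω₂ sin(θ₄−θ₂) / [r₃ sin(θ₃−θ₄)].
Numerator sine = +0.53288; denominator sine = +0.71447.
Result = 0.0386·3.979·(+0.53288) / (0.1487·(+0.71447)) = +0.77042 rad/s; magnitude 0.77042 rad/s.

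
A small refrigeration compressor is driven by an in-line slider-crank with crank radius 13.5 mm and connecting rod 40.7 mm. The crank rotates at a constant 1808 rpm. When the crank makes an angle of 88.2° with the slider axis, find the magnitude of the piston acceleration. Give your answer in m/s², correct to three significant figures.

155

ω = 2π·1808/60 = 189.3 rad/s
x(θ) = r cosθ + √(L² − r² sin²θ); with ω constant, a = ω²·d²x/dθ².
d²x/dθ² = −r cosθ − r²(cos2θ)/√u − r⁴ sin²2θ/(4u^{3/2}),  u = L² − r² sin²θ = 0.00147442 m².
Substituting r = 0.0135 m, L = 0.0407 m, θ = 88.2°: d²x/dθ² = +0.0043123 m.
a = ω²·d²x/dθ² = (189.3)²·(+0.0043123) = +154.58 m/s²;  |a| = 154.58 m/s².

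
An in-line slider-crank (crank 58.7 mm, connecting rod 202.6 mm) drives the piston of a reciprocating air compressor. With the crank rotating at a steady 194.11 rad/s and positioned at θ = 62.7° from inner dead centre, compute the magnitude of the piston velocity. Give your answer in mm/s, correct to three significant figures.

ω = 194.1 rad/s
For an in-line slider-crank, x = r cosθ + √(L² − r² sin²θ), so v = −rω sinθ·[1 + r cosθ/√(L² − r² sin²θ)].
With r = 0.0587 m, L = 0.2026 m, θ = 62.7°: √(L² − r² sin²θ) = 0.19577 m.
v = −0.0587·194.1·0.88862·[1 + 0.0587·0.45865/0.19577] = -11.518 m/s.
|v| = 11.518 m/s = 11518 mm/s.

11500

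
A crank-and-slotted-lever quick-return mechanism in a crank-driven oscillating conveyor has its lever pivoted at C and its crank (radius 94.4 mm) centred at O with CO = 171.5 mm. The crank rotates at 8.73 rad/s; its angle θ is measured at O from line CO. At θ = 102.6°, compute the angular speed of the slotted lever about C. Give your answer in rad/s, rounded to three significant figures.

ω = 8.73 rad/s
Crank pin A relative to C: A = (d + r cosθ, r sinθ); lever angle φ = atan2(r sinθ, d + r cosθ).
Differentiating tanφ: φ̇ = rω(d cosθ + r)/(d² + r² + 2dr cosθ).
d² + r² + 2dr cosθ = |CA|² = 0.0312603 m²;  d cosθ + r = +0.056988 m.
|ω_lever| = |0.0944·8.73·+0.056988| / 0.0312603 = 1.5024 rad/s.

1.50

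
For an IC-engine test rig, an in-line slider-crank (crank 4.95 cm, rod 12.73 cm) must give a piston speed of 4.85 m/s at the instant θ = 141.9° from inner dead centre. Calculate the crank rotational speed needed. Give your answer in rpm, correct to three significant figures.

2210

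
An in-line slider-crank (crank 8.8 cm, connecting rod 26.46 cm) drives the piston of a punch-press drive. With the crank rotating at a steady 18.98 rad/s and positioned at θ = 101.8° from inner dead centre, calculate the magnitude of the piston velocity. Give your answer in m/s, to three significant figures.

ω = 18.98 rad/s
For an in-line slider-crank, x = r cosθ + √(L² − r² sin²θ), so v = −rω sinθ·[1 + r cosθ/√(L² − r² sin²θ)].
With r = 0.088 m, L = 0.2646 m, θ = 101.8°: √(L² − r² sin²θ) = 0.25019 m.
v = −0.088·18.98·0.97887·[1 + 0.088·-0.20450/0.25019] = -1.5173 m/s.
|v| = 1.5173 m/s.

1.52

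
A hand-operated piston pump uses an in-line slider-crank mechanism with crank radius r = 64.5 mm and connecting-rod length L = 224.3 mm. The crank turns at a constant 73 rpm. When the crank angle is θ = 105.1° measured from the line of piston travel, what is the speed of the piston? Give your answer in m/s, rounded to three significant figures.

0.439

ω = 2π·73/60 = 7.645 rad/s
For an in-line slider-crank, x = r cosθ + √(L² − r² sin²θ), so v = −rω sinθ·[1 + r cosθ/√(L² − r² sin²θ)].
With r = 0.0645 m, L = 0.2243 m, θ = 105.1°: √(L² − r² sin²θ) = 0.21548 m.
v = −0.0645·7.645·0.96547·[1 + 0.0645·-0.26050/0.21548] = -0.43893 m/s.
|v| = 0.43893 m/s.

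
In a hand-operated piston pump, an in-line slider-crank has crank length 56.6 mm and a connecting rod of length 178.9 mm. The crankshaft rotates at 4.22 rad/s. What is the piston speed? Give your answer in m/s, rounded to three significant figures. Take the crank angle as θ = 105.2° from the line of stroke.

ω = 4.22 rad/s
For an in-line slider-crank, x = r cosθ + √(L² − r² sin²θ), so v = −rω sinθ·[1 + r cosθ/√(L² − r² sin²θ)].
With r = 0.0566 m, L = 0.1789 m, θ = 105.2°: √(L² − r² sin²θ) = 0.17036 m.
v = −0.0566·4.22·0.96502·[1 + 0.0566·-0.26219/0.17036] = -0.21042 m/s.
|v| = 0.21042 m/s.

0.210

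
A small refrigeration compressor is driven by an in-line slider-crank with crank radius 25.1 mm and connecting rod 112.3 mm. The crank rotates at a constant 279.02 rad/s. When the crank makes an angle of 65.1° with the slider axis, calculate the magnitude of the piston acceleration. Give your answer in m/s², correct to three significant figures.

538

ω = 279 rad/s
x(θ) = r cosθ + √(L² − r² sin²θ); with ω constant, a = ω²·d²x/dθ².
d²x/dθ² = −r cosθ − r²(cos2θ)/√u − r⁴ sin²2θ/(4u^{3/2}),  u = L² − r² sin²θ = 0.012093 m².
Substituting r = 0.0251 m, L = 0.1123 m, θ = 65.1°: d²x/dθ² = -0.0069137 m.
a = ω²·d²x/dθ² = (279)²·(-0.0069137) = -538.25 m/s²;  |a| = 538.25 m/s².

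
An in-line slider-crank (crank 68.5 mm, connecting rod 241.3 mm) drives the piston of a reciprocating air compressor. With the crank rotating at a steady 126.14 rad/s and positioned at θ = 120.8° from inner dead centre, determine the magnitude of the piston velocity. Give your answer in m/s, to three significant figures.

ω = 126.1 rad/s
For an in-line slider-crank, x = r cosθ + √(L² − r² sin²θ), so v = −rω sinθ·[1 + r cosθ/√(L² − r² sin²θ)].
With r = 0.0685 m, L = 0.2413 m, θ = 120.8°: √(L² − r² sin²θ) = 0.23402 m.
v = −0.0685·126.1·0.85896·[1 + 0.0685·-0.51204/0.23402] = -6.3095 m/s.
|v| = 6.3095 m/s.

6.31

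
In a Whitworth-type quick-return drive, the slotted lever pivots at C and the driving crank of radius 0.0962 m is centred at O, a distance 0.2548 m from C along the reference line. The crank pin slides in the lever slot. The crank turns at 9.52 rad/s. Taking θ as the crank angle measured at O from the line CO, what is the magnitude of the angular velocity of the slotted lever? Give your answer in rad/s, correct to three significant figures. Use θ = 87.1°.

ω = 9.52 rad/s
Crank pin A relative to C: A = (d + r cosθ, r sinθ); lever angle φ = atan2(r sinθ, d + r cosθ).
Differentiating tanφ: φ̇ = rω(d cosθ + r)/(d² + r² + 2dr cosθ).
d² + r² + 2dr cosθ = |CA|² = 0.0766577 m²;  d cosθ + r = +0.10909 m.
|ω_lever| = |0.0962·9.52·+0.10909| / 0.0766577 = 1.3033 rad/s.

1.30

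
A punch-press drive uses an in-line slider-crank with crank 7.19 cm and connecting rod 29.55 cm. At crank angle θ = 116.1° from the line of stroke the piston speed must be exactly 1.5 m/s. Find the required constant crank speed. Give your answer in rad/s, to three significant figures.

26.1

For an in-line slider-crank, |v_piston| = rω|sinθ|·[1 + r cosθ/√(L² − r² sin²θ)].
With r = 0.0719 m, L = 0.2955 m, θ = 116.1°: the bracketed kinematic factor |dx/dθ| = 0.057485 m.
ω = v/|dx/dθ| = 1.5/0.057485 = 26.094 rad/s.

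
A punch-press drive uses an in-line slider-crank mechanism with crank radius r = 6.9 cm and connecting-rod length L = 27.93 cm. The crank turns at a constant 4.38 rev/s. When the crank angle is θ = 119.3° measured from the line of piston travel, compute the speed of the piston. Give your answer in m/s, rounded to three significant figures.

1.45

ω = 2π·4.38 = 27.52 rad/s
For an in-line slider-crank, x = r cosθ + √(L² − r² sin²θ), so v = −rω sinθ·[1 + r cosθ/√(L² − r² sin²θ)].
With r = 0.069 m, L = 0.2793 m, θ = 119.3°: √(L² − r² sin²θ) = 0.27274 m.
v = −0.069·27.52·0.87207·[1 + 0.069·-0.48938/0.27274] = -1.451 m/s.
|v| = 1.451 m/s.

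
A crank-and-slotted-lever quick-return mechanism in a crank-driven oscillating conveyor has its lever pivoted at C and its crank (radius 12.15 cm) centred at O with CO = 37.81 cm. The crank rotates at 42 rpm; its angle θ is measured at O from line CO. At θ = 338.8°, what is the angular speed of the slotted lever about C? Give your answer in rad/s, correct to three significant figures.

1.04

ω = 4.398 rad/s (from 42 rpm).
Crank pin A relative to C: A = (d + r cosθ, r sinθ); lever angle φ = atan2(r sinθ, d + r cosθ).
Differentiating tanφ: φ̇ = rω(d cosθ + r)/(d² + r² + 2dr cosθ).
d² + r² + 2dr cosθ = |CA|² = 0.243382 m²;  d cosθ + r = +0.47401 m.
|ω_lever| = |0.1215·4.398·+0.47401| / 0.243382 = 1.0408 rad/s.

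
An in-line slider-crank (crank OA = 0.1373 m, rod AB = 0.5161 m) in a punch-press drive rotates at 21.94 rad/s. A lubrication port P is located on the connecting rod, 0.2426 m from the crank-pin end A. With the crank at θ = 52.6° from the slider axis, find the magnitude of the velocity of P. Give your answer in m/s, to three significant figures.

ω = 21.94 rad/s.  Crank-pin speed |V_A| = rω = 3.0124 m/s, perpendicular to OA.
Rod angle: sinφ = −(r/L) sinθ ⇒ φ = -12.201°; ω_rod = −rω cosθ/√(L²−r²sin²θ) = -3.627 rad/s.
V_P = V_A + ω_rod × AP, with AP = 0.2426 m along the rod.
Components: V_Px = −rω sinθ − a·ω_rod·sinφ = -2.579 m/s;  V_Py = rω cosθ + a·ω_rod·cosφ = +0.96959 m/s.
|V_P| = √(V_Px² + V_Py²) = 2.7553 m/s.

2.76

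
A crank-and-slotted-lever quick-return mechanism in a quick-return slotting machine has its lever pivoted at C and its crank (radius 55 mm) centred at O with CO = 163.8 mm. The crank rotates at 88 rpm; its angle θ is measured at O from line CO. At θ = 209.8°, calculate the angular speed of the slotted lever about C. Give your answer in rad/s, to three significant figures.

3.11

ω = 9.215 rad/s (from 88 rpm).
Crank pin A relative to C: A = (d + r cosθ, r sinθ); lever angle φ = atan2(r sinθ, d + r cosθ).
Differentiating tanφ: φ̇ = rω(d cosθ + r)/(d² + r² + 2dr cosθ).
d² + r² + 2dr cosθ = |CA|² = 0.01422 m²;  d cosθ + r = -0.08714 m.
|ω_lever| = |0.055·9.215·-0.08714| / 0.01422 = 3.1059 rad/s.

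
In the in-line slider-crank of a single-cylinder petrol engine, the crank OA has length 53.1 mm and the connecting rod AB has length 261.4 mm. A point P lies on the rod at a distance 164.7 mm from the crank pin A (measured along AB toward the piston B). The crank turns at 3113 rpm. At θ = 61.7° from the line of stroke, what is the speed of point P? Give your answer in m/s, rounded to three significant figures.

ω = 326 rad/s.  Crank-pin speed |V_A| = rω = 17.31 m/s, perpendicular to OA.
Rod angle: sinφ = −(r/L) sinθ ⇒ φ = -10.303°; ω_rod = −rω cosθ/√(L²−r²sin²θ) = -31.909 rad/s.
V_P = V_A + ω_rod × AP, with AP = 0.1647 m along the rod.
Components: V_Px = −rω sinθ − a·ω_rod·sinφ = -16.181 m/s;  V_Py = rω cosθ + a·ω_rod·cosφ = +3.0359 m/s.
|V_P| = √(V_Px² + V_Py²) = 16.464 m/s.

16.5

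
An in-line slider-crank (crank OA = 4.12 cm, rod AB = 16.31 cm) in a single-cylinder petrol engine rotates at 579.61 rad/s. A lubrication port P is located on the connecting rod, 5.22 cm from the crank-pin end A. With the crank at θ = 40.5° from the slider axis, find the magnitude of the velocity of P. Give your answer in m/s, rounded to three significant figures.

20.6

ω = 579.6 rad/s.  Crank-pin speed |V_A| = rω = 23.88 m/s, perpendicular to OA.
Rod angle: sinφ = −(r/L) sinθ ⇒ φ = -9.442°; ω_rod = −rω cosθ/√(L²−r²sin²θ) = -112.86 rad/s.
V_P = V_A + ω_rod × AP, with AP = 0.0522 m along the rod.
Components: V_Px = −rω sinθ − a·ω_rod·sinφ = -16.475 m/s;  V_Py = rω cosθ + a·ω_rod·cosφ = +12.347 m/s.
|V_P| = √(V_Px² + V_Py²) = 20.588 m/s.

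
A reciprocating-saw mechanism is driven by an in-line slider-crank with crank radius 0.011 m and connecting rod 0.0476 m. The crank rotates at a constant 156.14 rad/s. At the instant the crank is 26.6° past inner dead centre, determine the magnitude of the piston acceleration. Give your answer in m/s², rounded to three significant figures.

278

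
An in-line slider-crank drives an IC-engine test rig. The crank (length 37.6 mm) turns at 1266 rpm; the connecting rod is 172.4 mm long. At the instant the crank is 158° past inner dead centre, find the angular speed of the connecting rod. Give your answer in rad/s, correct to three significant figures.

ω = 132.6 rad/s (converted from 1266 rpm).
The rod makes angle φ with the slider axis where L sinφ = r sinθ; differentiating, L cosφ·φ̇ = r ω cosθ.
L cosφ = √(L² − r² sin²θ) = 0.17182 m.
|ω_rod| = r ω |cosθ| / √(L² − r² sin²θ) = 0.0376·132.6·0.92718/0.17182 = 26.899 rad/s.

26.9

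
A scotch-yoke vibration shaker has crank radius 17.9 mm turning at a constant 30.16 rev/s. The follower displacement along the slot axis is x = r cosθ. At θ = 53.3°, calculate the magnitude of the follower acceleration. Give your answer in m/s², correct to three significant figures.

ω = 189.5 rad/s (from 30.16 rev/s).
x = r cosθ ⇒ ẍ = −rω² cosθ (ω constant).
|a| = rω²|cosθ| = 0.0179·(189.5)²·|cos 53.3°| = 384.15 m/s².

384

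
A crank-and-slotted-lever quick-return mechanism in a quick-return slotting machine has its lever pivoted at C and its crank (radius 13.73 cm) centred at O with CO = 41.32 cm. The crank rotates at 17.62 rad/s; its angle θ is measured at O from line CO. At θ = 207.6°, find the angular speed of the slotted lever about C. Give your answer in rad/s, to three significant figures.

6.22

ω = 17.62 rad/s
Crank pin A relative to C: A = (d + r cosθ, r sinθ); lever angle φ = atan2(r sinθ, d + r cosθ).
Differentiating tanφ: φ̇ = rω(d cosθ + r)/(d² + r² + 2dr cosθ).
d² + r² + 2dr cosθ = |CA|² = 0.0890327 m²;  d cosθ + r = -0.22888 m.
|ω_lever| = |0.1373·17.62·-0.22888| / 0.0890327 = 6.2192 rad/s.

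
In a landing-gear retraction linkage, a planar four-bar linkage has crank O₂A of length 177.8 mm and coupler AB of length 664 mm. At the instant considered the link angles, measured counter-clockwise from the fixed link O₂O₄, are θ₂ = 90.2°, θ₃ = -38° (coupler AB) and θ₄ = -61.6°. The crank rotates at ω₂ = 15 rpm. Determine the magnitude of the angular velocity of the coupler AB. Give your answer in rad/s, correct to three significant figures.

ω₂ = 1.571 rad/s (from 15 rpm).
Differentiating the loop-closure r₂e^{iθ₂}+r₃e^{iθ₃}=r₁+r₄e^{iθ₄} gives r₂ω₂e^{iθ₂}+r₃ω₃e^{iθ₃}=r₄ω₄e^{iθ₄}.
Eliminating the other unknown: ω₃ = r₂ω₂ sin(θ₄−θ₂) / [r₃ sin(θ₃−θ₄)].
Numerator sine = -0.47255; denominator sine = +0.40035.
Result = 0.1778·1.571·(-0.47255) / (0.664·(+0.40035)) = -0.49647 rad/s; magnitude 0.49647 rad/s.

0.496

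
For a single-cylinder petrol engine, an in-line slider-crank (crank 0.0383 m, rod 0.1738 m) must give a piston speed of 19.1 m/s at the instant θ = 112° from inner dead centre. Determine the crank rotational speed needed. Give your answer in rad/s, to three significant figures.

For an in-line slider-crank, |v_piston| = rω|sinθ|·[1 + r cosθ/√(L² − r² sin²θ)].
With r = 0.0383 m, L = 0.1738 m, θ = 112°: the bracketed kinematic factor |dx/dθ| = 0.032516 m.
ω = v/|dx/dθ| = 19.1/0.032516 = 587.39 rad/s.

587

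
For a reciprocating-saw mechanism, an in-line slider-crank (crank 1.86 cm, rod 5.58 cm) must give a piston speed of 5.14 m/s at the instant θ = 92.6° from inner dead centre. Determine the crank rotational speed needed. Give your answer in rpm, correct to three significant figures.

2680

For an in-line slider-crank, |v_piston| = rω|sinθ|·[1 + r cosθ/√(L² − r² sin²θ)].
With r = 0.0186 m, L = 0.0558 m, θ = 92.6°: the bracketed kinematic factor |dx/dθ| = 0.018283 m.
ω = v/|dx/dθ| = 5.14/0.018283 = 281.14 rad/s.
N = 60ω/(2π) = 2684.7 rpm.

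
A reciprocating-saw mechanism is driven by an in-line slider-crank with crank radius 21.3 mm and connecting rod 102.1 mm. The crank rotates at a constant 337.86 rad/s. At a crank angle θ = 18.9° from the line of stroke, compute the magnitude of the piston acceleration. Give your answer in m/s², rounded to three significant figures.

2700

ω = 337.9 rad/s
x(θ) = r cosθ + √(L² − r² sin²θ); with ω constant, a = ω²·d²x/dθ².
d²x/dθ² = −r cosθ − r²(cos2θ)/√u − r⁴ sin²2θ/(4u^{3/2}),  u = L² − r² sin²θ = 0.0103768 m².
Substituting r = 0.0213 m, L = 0.1021 m, θ = 18.9°: d²x/dθ² = -0.023689 m.
a = ω²·d²x/dθ² = (337.9)²·(-0.023689) = -2704.1 m/s²;  |a| = 2704.1 m/s².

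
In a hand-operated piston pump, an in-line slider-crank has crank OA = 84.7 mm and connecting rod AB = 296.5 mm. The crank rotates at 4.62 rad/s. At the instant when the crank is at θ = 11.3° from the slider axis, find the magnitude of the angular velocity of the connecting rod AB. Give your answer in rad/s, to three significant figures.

ω = 4.62 rad/s
The rod makes angle φ with the slider axis where L sinφ = r sinθ; differentiating, L cosφ·φ̇ = r ω cosθ.
L cosφ = √(L² − r² sin²θ) = 0.29604 m.
|ω_rod| = r ω |cosθ| / √(L² − r² sin²θ) = 0.0847·4.62·0.98061/0.29604 = 1.2962 rad/s.

1.30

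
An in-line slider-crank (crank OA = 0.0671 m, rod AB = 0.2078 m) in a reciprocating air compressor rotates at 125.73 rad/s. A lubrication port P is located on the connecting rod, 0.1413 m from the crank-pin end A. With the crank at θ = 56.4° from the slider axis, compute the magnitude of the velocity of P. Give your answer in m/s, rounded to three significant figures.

8.05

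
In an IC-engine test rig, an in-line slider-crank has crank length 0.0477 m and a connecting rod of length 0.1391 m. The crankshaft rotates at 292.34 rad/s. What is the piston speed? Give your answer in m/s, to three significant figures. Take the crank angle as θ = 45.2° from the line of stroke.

ω = 292.3 rad/s
For an in-line slider-crank, x = r cosθ + √(L² − r² sin²θ), so v = −rω sinθ·[1 + r cosθ/√(L² − r² sin²θ)].
With r = 0.0477 m, L = 0.1391 m, θ = 45.2°: √(L² − r² sin²θ) = 0.13492 m.
v = −0.0477·292.3·0.70957·[1 + 0.0477·0.70463/0.13492] = -12.36 m/s.
|v| = 12.36 m/s.

12.4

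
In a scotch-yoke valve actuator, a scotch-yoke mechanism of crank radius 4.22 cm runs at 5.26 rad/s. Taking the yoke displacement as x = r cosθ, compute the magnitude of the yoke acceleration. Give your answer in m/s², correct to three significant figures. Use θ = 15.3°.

1.13

ω = 5.26 rad/s
x = r cosθ ⇒ ẍ = −rω² cosθ (ω constant).
|a| = rω²|cosθ| = 0.0422·(5.26)²·|cos 15.3°| = 1.1262 m/s².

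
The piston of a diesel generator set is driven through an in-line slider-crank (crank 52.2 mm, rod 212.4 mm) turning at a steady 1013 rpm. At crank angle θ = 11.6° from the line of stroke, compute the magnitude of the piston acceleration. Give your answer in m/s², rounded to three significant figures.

709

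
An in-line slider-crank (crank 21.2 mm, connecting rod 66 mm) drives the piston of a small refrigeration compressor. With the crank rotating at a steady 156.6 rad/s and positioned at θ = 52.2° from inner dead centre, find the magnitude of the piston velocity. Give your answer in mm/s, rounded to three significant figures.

3160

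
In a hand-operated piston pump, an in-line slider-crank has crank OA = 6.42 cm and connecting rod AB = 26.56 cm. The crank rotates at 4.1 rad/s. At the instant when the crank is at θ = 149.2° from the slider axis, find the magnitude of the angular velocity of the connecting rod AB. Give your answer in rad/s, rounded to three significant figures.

ω = 4.1 rad/s
The rod makes angle φ with the slider axis where L sinφ = r sinθ; differentiating, L cosφ·φ̇ = r ω cosθ.
L cosφ = √(L² − r² sin²θ) = 0.26356 m.
|ω_rod| = r ω |cosθ| / √(L² − r² sin²θ) = 0.0642·4.1·0.85896/0.26356 = 0.85786 rad/s.

0.858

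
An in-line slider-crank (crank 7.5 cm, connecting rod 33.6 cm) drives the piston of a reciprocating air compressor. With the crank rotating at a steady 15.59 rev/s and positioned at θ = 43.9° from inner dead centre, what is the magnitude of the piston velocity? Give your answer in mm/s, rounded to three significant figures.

5920

ω = 2π·15.6 = 97.95 rad/s
For an in-line slider-crank, x = r cosθ + √(L² − r² sin²θ), so v = −rω sinθ·[1 + r cosθ/√(L² − r² sin²θ)].
With r = 0.075 m, L = 0.336 m, θ = 43.9°: √(L² − r² sin²θ) = 0.33195 m.
v = −0.075·97.95·0.69340·[1 + 0.075·0.72055/0.33195] = -5.9235 m/s.
|v| = 5.9235 m/s = 5923.5 mm/s.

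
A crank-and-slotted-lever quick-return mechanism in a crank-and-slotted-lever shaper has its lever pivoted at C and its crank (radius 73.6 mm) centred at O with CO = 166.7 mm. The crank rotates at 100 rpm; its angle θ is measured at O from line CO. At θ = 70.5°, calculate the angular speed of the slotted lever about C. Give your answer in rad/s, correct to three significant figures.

2.41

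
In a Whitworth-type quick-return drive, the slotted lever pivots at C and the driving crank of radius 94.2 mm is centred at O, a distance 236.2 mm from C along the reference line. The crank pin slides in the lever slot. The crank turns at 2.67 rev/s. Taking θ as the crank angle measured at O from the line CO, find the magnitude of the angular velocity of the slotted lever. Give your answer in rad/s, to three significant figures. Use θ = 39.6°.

ω = 16.78 rad/s (from 2.67 rev/s).
Crank pin A relative to C: A = (d + r cosθ, r sinθ); lever angle φ = atan2(r sinθ, d + r cosθ).
Differentiating tanφ: φ̇ = rω(d cosθ + r)/(d² + r² + 2dr cosθ).
d² + r² + 2dr cosθ = |CA|² = 0.098952 m²;  d cosθ + r = +0.2762 m.
|ω_lever| = |0.0942·16.78·+0.2762| / 0.098952 = 4.411 rad/s.

4.41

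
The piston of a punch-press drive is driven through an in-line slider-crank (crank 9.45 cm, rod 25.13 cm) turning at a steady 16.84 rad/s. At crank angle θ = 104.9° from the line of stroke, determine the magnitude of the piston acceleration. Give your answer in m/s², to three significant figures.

ω = 16.84 rad/s
x(θ) = r cosθ + √(L² − r² sin²θ); with ω constant, a = ω²·d²x/dθ².
d²x/dθ² = −r cosθ − r²(cos2θ)/√u − r⁴ sin²2θ/(4u^{3/2}),  u = L² − r² sin²θ = 0.0548119 m².
Substituting r = 0.0945 m, L = 0.2513 m, θ = 104.9°: d²x/dθ² = +0.057015 m.
a = ω²·d²x/dθ² = (16.84)²·(+0.057015) = +16.169 m/s²;  |a| = 16.169 m/s².

16.2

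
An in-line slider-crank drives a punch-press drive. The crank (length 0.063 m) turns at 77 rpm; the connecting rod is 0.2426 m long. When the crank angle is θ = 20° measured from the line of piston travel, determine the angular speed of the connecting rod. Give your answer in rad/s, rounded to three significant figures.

ω = 8.063 rad/s (converted from 77 rpm).
The rod makes angle φ with the slider axis where L sinφ = r sinθ; differentiating, L cosφ·φ̇ = r ω cosθ.
L cosφ = √(L² − r² sin²θ) = 0.24164 m.
|ω_rod| = r ω |cosθ| / √(L² − r² sin²θ) = 0.063·8.063·0.93969/0.24164 = 1.9755 rad/s.

1.98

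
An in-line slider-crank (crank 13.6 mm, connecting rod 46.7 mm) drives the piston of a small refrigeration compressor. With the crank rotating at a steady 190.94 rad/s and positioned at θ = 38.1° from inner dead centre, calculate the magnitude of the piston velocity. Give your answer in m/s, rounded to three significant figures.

1.98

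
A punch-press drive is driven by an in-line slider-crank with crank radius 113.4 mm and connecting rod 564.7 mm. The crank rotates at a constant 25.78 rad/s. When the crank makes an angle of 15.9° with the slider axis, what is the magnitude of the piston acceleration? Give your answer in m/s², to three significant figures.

ω = 25.78 rad/s
x(θ) = r cosθ + √(L² − r² sin²θ); with ω constant, a = ω²·d²x/dθ².
d²x/dθ² = −r cosθ − r²(cos2θ)/√u − r⁴ sin²2θ/(4u^{3/2}),  u = L² − r² sin²θ = 0.317921 m².
Substituting r = 0.1134 m, L = 0.5647 m, θ = 15.9°: d²x/dθ² = -0.12851 m.
a = ω²·d²x/dθ² = (25.78)²·(-0.12851) = -85.408 m/s²;  |a| = 85.408 m/s².

85.4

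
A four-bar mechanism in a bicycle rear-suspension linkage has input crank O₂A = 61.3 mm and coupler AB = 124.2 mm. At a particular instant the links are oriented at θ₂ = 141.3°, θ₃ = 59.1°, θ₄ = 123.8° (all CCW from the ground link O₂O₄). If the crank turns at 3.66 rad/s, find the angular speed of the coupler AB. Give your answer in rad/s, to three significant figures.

ω₂ = 3.66 rad/s
Differentiating the loop-closure r₂e^{iθ₂}+r₃e^{iθ₃}=r₁+r₄e^{iθ₄} gives r₂ω₂e^{iθ₂}+r₃ω₃e^{iθ₃}=r₄ω₄e^{iθ₄}.
Eliminating the other unknown: ω₃ = r₂ω₂ sin(θ₄−θ₂) / [r₃ sin(θ₃−θ₄)].
Numerator sine = -0.30071; denominator sine = -0.90408.
Result = 0.0613·3.66·(-0.30071) / (0.1242·(-0.90408)) = +0.60083 rad/s; magnitude 0.60083 rad/s.

0.601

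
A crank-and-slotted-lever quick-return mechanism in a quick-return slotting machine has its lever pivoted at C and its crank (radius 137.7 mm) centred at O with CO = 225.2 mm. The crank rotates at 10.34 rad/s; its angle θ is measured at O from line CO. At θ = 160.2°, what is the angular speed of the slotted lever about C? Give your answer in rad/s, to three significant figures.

ω = 10.34 rad/s
Crank pin A relative to C: A = (d + r cosθ, r sinθ); lever angle φ = atan2(r sinθ, d + r cosθ).
Differentiating tanφ: φ̇ = rω(d cosθ + r)/(d² + r² + 2dr cosθ).
d² + r² + 2dr cosθ = |CA|² = 0.0113228 m²;  d cosθ + r = -0.074186 m.
|ω_lever| = |0.1377·10.34·-0.074186| / 0.0113228 = 9.3288 rad/s.

9.33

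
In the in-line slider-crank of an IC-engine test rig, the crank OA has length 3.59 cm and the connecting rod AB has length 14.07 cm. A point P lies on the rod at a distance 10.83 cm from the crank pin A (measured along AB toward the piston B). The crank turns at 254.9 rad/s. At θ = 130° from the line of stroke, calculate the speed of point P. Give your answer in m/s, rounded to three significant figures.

6.26

ω = 254.9 rad/s.  Crank-pin speed |V_A| = rω = 9.1509 m/s, perpendicular to OA.
Rod angle: sinφ = −(r/L) sinθ ⇒ φ = -11.272°; ω_rod = −rω cosθ/√(L²−r²sin²θ) = +42.628 rad/s.
V_P = V_A + ω_rod × AP, with AP = 0.1083 m along the rod.
Components: V_Px = −rω sinθ − a·ω_rod·sinφ = -6.1076 m/s;  V_Py = rω cosθ + a·ω_rod·cosφ = -1.3545 m/s.
|V_P| = √(V_Px² + V_Py²) = 6.256 m/s.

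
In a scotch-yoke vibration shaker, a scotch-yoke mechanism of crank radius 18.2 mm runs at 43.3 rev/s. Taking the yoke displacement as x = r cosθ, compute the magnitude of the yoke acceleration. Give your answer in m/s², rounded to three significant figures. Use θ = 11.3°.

1320

ω = 272.1 rad/s (from 43.3 rev/s).
x = r cosθ ⇒ ẍ = −rω² cosθ (ω constant).
|a| = rω²|cosθ| = 0.0182·(272.1)²·|cos 11.3°| = 1321 m/s².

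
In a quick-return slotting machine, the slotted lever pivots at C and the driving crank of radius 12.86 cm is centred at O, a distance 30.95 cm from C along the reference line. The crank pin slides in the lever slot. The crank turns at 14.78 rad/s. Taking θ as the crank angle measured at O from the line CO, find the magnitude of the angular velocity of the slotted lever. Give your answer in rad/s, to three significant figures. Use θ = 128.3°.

1.91

ω = 14.78 rad/s
Crank pin A relative to C: A = (d + r cosθ, r sinθ); lever angle φ = atan2(r sinθ, d + r cosθ).
Differentiating tanφ: φ̇ = rω(d cosθ + r)/(d² + r² + 2dr cosθ).
d² + r² + 2dr cosθ = |CA|² = 0.0629917 m²;  d cosθ + r = -0.063222 m.
|ω_lever| = |0.1286·14.78·-0.063222| / 0.0629917 = 1.9076 rad/s.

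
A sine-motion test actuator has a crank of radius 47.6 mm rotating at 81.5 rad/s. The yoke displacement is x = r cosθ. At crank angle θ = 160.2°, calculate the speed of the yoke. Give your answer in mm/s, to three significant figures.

ω = 81.5 rad/s
x = r cosθ ⇒ ẋ = −rω sinθ.
|v| = rω|sinθ| = 0.0476·81.5·|sin 160.2°| = 1.3141 m/s = 1314.1 mm/s.

1310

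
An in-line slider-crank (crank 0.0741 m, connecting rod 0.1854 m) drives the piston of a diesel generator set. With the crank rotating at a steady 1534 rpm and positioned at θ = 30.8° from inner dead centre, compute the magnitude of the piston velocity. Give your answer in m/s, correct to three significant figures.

ω = 2π·1534/60 = 160.6 rad/s
For an in-line slider-crank, x = r cosθ + √(L² − r² sin²θ), so v = −rω sinθ·[1 + r cosθ/√(L² − r² sin²θ)].
With r = 0.0741 m, L = 0.1854 m, θ = 30.8°: √(L² − r² sin²θ) = 0.18148 m.
v = −0.0741·160.6·0.51204·[1 + 0.0741·0.85896/0.18148] = -8.2328 m/s.
|v| = 8.2328 m/s.

8.23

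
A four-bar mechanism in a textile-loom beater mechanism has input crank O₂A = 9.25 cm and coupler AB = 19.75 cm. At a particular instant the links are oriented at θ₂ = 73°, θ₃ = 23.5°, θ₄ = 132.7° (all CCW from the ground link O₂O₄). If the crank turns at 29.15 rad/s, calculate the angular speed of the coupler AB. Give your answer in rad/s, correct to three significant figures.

12.5

ω₂ = 29.15 rad/s
Differentiating the loop-closure r₂e^{iθ₂}+r₃e^{iθ₃}=r₁+r₄e^{iθ₄} gives r₂ω₂e^{iθ₂}+r₃ω₃e^{iθ₃}=r₄ω₄e^{iθ₄}.
Eliminating the other unknown: ω₃ = r₂ω₂ sin(θ₄−θ₂) / [r₃ sin(θ₃−θ₄)].
Numerator sine = +0.86340; denominator sine = -0.94438.
Result = 0.0925·29.15·(+0.86340) / (0.1975·(-0.94438)) = -12.482 rad/s; magnitude 12.482 rad/s.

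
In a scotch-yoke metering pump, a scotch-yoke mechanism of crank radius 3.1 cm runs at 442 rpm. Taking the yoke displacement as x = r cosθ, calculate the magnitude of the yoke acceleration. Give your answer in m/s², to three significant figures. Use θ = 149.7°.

57.3

ω = 46.29 rad/s (from 442 rpm).
x = r cosθ ⇒ ẍ = −rω² cosθ (ω constant).
|a| = rω²|cosθ| = 0.031·(46.29)²·|cos 149.7°| = 57.342 m/s².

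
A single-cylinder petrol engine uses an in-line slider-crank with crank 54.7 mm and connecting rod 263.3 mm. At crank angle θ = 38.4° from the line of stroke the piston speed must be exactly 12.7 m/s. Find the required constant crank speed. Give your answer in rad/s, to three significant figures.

For an in-line slider-crank, |v_piston| = rω|sinθ|·[1 + r cosθ/√(L² − r² sin²θ)].
With r = 0.0547 m, L = 0.2633 m, θ = 38.4°: the bracketed kinematic factor |dx/dθ| = 0.039555 m.
ω = v/|dx/dθ| = 12.7/0.039555 = 321.07 rad/s.

321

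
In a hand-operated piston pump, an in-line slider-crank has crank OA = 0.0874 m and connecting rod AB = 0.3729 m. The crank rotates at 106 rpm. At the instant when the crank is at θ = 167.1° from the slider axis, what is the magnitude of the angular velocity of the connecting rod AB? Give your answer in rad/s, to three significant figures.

2.54

ω = 11.1 rad/s (converted from 106 rpm).
The rod makes angle φ with the slider axis where L sinφ = r sinθ; differentiating, L cosφ·φ̇ = r ω cosθ.
L cosφ = √(L² − r² sin²θ) = 0.37239 m.
|ω_rod| = r ω |cosθ| / √(L² − r² sin²θ) = 0.0874·11.1·0.97476/0.37239 = 2.5395 rad/s.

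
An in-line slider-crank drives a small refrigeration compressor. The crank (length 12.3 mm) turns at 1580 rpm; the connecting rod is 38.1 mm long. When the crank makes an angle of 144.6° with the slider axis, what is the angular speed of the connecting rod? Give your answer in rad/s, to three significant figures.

44.3

ω = 165.5 rad/s (converted from 1580 rpm).
The rod makes angle φ with the slider axis where L sinφ = r sinθ; differentiating, L cosφ·φ̇ = r ω cosθ.
L cosφ = √(L² − r² sin²θ) = 0.037428 m.
|ω_rod| = r ω |cosθ| / √(L² − r² sin²θ) = 0.0123·165.5·0.81513/0.037428 = 44.322 rad/s.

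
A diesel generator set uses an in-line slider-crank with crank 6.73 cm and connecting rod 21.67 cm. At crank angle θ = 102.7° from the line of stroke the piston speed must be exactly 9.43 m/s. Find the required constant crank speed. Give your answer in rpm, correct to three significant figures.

For an in-line slider-crank, |v_piston| = rω|sinθ|·[1 + r cosθ/√(L² − r² sin²θ)].
With r = 0.0673 m, L = 0.2167 m, θ = 102.7°: the bracketed kinematic factor |dx/dθ| = 0.06095 m.
ω = v/|dx/dθ| = 9.43/0.06095 = 154.72 rad/s.
N = 60ω/(2π) = 1477.4 rpm.

1480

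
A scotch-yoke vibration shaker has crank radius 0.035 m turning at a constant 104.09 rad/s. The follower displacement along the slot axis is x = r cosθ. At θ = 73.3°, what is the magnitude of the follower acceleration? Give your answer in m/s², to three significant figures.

ω = 104.1 rad/s
x = r cosθ ⇒ ẍ = −rω² cosθ (ω constant).
|a| = rω²|cosθ| = 0.035·(104.1)²·|cos 73.3°| = 108.97 m/s².

109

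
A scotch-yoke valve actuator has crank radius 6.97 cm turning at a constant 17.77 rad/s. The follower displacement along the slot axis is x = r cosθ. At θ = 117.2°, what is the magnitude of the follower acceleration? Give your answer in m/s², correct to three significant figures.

10.1

ω = 17.77 rad/s
x = r cosθ ⇒ ẍ = −rω² cosθ (ω constant).
|a| = rω²|cosθ| = 0.0697·(17.77)²·|cos 117.2°| = 10.06 m/s².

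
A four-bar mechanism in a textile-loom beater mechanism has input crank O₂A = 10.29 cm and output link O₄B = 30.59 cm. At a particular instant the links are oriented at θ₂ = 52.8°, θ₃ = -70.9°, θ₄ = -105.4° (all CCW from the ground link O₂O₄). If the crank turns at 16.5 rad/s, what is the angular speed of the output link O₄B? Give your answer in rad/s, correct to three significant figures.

8.15

ω₂ = 16.5 rad/s
Differentiating the loop-closure r₂e^{iθ₂}+r₃e^{iθ₃}=r₁+r₄e^{iθ₄} gives r₂ω₂e^{iθ₂}+r₃ω₃e^{iθ₃}=r₄ω₄e^{iθ₄}.
Eliminating the other unknown: ω₄ = r₂ω₂ sin(θ₂−θ₃) / [r₄ sin(θ₄−θ₃)].
Numerator sine = +0.83195; denominator sine = -0.56641.
Result = 0.1029·16.5·(+0.83195) / (0.3059·(-0.56641)) = -8.1525 rad/s; magnitude 8.1525 rad/s.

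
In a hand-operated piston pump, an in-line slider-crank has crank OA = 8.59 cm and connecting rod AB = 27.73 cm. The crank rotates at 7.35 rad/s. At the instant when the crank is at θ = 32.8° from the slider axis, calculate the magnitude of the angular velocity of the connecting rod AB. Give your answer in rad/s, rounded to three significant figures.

1.94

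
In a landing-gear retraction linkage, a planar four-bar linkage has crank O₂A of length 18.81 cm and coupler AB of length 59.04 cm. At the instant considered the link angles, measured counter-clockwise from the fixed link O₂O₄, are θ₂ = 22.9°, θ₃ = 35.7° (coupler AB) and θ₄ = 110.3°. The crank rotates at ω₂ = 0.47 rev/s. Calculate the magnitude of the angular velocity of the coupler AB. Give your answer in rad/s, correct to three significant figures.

0.975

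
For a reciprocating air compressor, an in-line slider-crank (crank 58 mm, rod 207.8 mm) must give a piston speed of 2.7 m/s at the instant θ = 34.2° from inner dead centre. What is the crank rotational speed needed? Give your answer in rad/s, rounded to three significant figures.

67.1

For an in-line slider-crank, |v_piston| = rω|sinθ|·[1 + r cosθ/√(L² − r² sin²θ)].
With r = 0.058 m, L = 0.2078 m, θ = 34.2°: the bracketed kinematic factor |dx/dθ| = 0.040221 m.
ω = v/|dx/dθ| = 2.7/0.040221 = 67.129 rad/s.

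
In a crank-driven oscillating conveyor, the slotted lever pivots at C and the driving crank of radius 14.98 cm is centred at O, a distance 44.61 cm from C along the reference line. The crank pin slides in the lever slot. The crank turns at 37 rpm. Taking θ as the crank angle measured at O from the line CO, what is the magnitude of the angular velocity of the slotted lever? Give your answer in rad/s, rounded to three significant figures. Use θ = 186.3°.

ω = 3.875 rad/s (from 37 rpm).
Crank pin A relative to C: A = (d + r cosθ, r sinθ); lever angle φ = atan2(r sinθ, d + r cosθ).
Differentiating tanφ: φ̇ = rω(d cosθ + r)/(d² + r² + 2dr cosθ).
d² + r² + 2dr cosθ = |CA|² = 0.0886008 m²;  d cosθ + r = -0.29361 m.
|ω_lever| = |0.1498·3.875·-0.29361| / 0.0886008 = 1.9234 rad/s.

1.92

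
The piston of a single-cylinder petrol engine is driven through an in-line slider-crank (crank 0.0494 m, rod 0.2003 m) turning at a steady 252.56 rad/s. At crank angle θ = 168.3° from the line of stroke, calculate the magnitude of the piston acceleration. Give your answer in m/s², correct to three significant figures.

2370

ω = 252.6 rad/s
x(θ) = r cosθ + √(L² − r² sin²θ); with ω constant, a = ω²·d²x/dθ².
d²x/dθ² = −r cosθ − r²(cos2θ)/√u − r⁴ sin²2θ/(4u^{3/2}),  u = L² − r² sin²θ = 0.0400197 m².
Substituting r = 0.0494 m, L = 0.2003 m, θ = 168.3°: d²x/dθ² = +0.037149 m.
a = ω²·d²x/dθ² = (252.6)²·(+0.037149) = +2369.6 m/s²;  |a| = 2369.6 m/s².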